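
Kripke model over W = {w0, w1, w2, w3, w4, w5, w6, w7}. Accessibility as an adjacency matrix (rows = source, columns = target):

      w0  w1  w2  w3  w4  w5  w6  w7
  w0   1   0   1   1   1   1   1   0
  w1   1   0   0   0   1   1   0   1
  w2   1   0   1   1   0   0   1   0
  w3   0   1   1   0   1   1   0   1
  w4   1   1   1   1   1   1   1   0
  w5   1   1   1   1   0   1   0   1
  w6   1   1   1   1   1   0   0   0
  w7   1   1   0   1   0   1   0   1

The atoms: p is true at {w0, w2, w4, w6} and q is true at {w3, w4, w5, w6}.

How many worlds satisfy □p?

w0: successors {w0, w2, w3, w4, w5, w6}; p there: w0:T, w2:T, w3:F, w4:T, w5:F, w6:T. ✗
w1: successors {w0, w4, w5, w7}; p there: w0:T, w4:T, w5:F, w7:F. ✗
w2: successors {w0, w2, w3, w6}; p there: w0:T, w2:T, w3:F, w6:T. ✗
w3: successors {w1, w2, w4, w5, w7}; p there: w1:F, w2:T, w4:T, w5:F, w7:F. ✗
w4: successors {w0, w1, w2, w3, w4, w5, w6}; p there: w0:T, w1:F, w2:T, w3:F, w4:T, w5:F, w6:T. ✗
w5: successors {w0, w1, w2, w3, w5, w7}; p there: w0:T, w1:F, w2:T, w3:F, w5:F, w7:F. ✗
w6: successors {w0, w1, w2, w3, w4}; p there: w0:T, w1:F, w2:T, w3:F, w4:T. ✗
w7: successors {w0, w1, w3, w5, w7}; p there: w0:T, w1:F, w3:F, w5:F, w7:F. ✗
Satisfying worlds: ∅.

0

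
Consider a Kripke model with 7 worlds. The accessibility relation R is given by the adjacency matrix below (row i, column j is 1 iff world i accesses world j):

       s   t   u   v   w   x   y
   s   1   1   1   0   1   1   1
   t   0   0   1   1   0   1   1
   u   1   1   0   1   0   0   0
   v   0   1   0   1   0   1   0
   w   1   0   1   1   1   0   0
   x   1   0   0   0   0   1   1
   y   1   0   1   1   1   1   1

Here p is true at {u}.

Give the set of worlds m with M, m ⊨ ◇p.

s: successors {s, t, u, w, x, y}; p there: s:F, t:F, u:T, w:F, x:F, y:F. ✓
t: successors {u, v, x, y}; p there: u:T, v:F, x:F, y:F. ✓
u: successors {s, t, v}; p there: s:F, t:F, v:F. ✗
v: successors {t, v, x}; p there: t:F, v:F, x:F. ✗
w: successors {s, u, v, w}; p there: s:F, u:T, v:F, w:F. ✓
x: successors {s, x, y}; p there: s:F, x:F, y:F. ✗
y: successors {s, u, v, w, x, y}; p there: s:F, u:T, v:F, w:F, x:F, y:F. ✓

{s, t, w, y}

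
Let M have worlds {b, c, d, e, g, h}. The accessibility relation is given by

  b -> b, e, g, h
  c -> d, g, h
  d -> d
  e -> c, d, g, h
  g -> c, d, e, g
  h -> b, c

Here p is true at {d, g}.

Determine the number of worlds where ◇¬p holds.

5

b: successors {b, e, g, h}; ¬p there: b:T, e:T, g:F, h:T. ✓
c: successors {d, g, h}; ¬p there: d:F, g:F, h:T. ✓
d: successors {d}; ¬p there: d:F. ✗
e: successors {c, d, g, h}; ¬p there: c:T, d:F, g:F, h:T. ✓
g: successors {c, d, e, g}; ¬p there: c:T, d:F, e:T, g:F. ✓
h: successors {b, c}; ¬p there: b:T, c:T. ✓
Satisfying worlds: {b, c, e, g, h}.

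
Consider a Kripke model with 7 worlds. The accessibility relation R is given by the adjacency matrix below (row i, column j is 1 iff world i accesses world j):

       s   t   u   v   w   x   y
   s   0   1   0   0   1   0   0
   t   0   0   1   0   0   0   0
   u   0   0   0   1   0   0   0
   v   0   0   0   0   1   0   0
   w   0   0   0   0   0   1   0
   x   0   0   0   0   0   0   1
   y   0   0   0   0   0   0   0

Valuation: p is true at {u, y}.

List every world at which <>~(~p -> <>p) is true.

s: successors {t, w}; ~(~p -> <>p) there: t:F, w:T. ✓
t: successors {u}; ~(~p -> <>p) there: u:F. ✗
u: successors {v}; ~(~p -> <>p) there: v:T. ✓
v: successors {w}; ~(~p -> <>p) there: w:T. ✓
w: successors {x}; ~(~p -> <>p) there: x:F. ✗
x: successors {y}; ~(~p -> <>p) there: y:F. ✗
y: no successors, so <>~(~p -> <>p) fails. ✗

{s, u, v}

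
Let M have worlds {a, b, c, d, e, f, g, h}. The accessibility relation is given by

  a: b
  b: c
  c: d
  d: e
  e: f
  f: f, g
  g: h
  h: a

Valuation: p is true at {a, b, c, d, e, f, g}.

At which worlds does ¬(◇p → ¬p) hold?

a: ◇p → ¬p is F. ✓
b: ◇p → ¬p is F. ✓
c: ◇p → ¬p is F. ✓
d: ◇p → ¬p is F. ✓
e: ◇p → ¬p is F. ✓
f: ◇p → ¬p is F. ✓
g: ◇p → ¬p is T. ✗
h: ◇p → ¬p is T. ✗

{a, b, c, d, e, f}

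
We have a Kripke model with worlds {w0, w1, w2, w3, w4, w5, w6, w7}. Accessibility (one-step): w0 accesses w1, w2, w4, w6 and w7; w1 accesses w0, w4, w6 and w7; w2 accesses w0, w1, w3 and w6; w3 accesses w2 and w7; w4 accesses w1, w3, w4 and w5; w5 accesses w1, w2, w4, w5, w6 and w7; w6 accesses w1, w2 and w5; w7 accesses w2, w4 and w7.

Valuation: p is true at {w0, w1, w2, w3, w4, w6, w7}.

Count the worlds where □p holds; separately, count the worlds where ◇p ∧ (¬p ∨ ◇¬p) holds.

5 and 3

For □p:
w0: successors {w1, w2, w4, w6, w7}; p there: w1:T, w2:T, w4:T, w6:T, w7:T. ✓
w1: successors {w0, w4, w6, w7}; p there: w0:T, w4:T, w6:T, w7:T. ✓
w2: successors {w0, w1, w3, w6}; p there: w0:T, w1:T, w3:T, w6:T. ✓
w3: successors {w2, w7}; p there: w2:T, w7:T. ✓
w4: successors {w1, w3, w4, w5}; p there: w1:T, w3:T, w4:T, w5:F. ✗
w5: successors {w1, w2, w4, w5, w6, w7}; p there: w1:T, w2:T, w4:T, w5:F, w6:T, w7:T. ✗
w6: successors {w1, w2, w5}; p there: w1:T, w2:T, w5:F. ✗
w7: successors {w2, w4, w7}; p there: w2:T, w4:T, w7:T. ✓
— 5 worlds.
For ◇p ∧ (¬p ∨ ◇¬p):
w0: ◇p is T, ¬p ∨ ◇¬p is F. ✗
w1: ◇p is T, ¬p ∨ ◇¬p is F. ✗
w2: ◇p is T, ¬p ∨ ◇¬p is F. ✗
w3: ◇p is T, ¬p ∨ ◇¬p is F. ✗
w4: ◇p is T, ¬p ∨ ◇¬p is T. ✓
w5: ◇p is T, ¬p ∨ ◇¬p is T. ✓
w6: ◇p is T, ¬p ∨ ◇¬p is T. ✓
w7: ◇p is T, ¬p ∨ ◇¬p is F. ✗
— 3 worlds.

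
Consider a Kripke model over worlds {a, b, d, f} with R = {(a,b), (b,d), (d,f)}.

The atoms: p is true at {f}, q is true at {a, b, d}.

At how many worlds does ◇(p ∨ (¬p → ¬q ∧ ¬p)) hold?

a: successors {b}; p ∨ (¬p → ¬q ∧ ¬p) there: b:F. ✗
b: successors {d}; p ∨ (¬p → ¬q ∧ ¬p) there: d:F. ✗
d: successors {f}; p ∨ (¬p → ¬q ∧ ¬p) there: f:T. ✓
f: no successors, so ◇(p ∨ (¬p → ¬q ∧ ¬p)) fails. ✗
Satisfying worlds: {d}.

1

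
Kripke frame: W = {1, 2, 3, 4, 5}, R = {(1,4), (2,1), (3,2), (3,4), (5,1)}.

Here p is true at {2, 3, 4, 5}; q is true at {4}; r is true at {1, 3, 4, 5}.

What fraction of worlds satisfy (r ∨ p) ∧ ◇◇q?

2/5

1: r ∨ p is T, ◇◇q is F. ✗
2: r ∨ p is T, ◇◇q is T. ✓
3: r ∨ p is T, ◇◇q is F. ✗
4: r ∨ p is T, ◇◇q is F. ✗
5: r ∨ p is T, ◇◇q is T. ✓
That's 2 of 5 worlds, so 2/5.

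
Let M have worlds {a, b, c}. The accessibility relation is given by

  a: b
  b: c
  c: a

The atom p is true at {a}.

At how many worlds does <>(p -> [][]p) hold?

2

a: successors {b}; p -> [][]p there: b:T. ✓
b: successors {c}; p -> [][]p there: c:T. ✓
c: successors {a}; p -> [][]p there: a:F. ✗
Satisfying worlds: {a, b}.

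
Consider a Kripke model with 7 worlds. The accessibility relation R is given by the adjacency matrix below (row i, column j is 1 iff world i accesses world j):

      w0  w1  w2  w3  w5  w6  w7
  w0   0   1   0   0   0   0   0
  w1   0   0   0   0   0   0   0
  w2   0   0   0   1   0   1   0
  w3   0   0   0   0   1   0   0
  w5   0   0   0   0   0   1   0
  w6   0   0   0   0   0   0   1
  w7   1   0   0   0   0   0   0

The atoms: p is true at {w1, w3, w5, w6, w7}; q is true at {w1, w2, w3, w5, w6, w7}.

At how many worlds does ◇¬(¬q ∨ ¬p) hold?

w0: successors {w1}; ¬(¬q ∨ ¬p) there: w1:T. ✓
w1: no successors, so ◇¬(¬q ∨ ¬p) fails. ✗
w2: successors {w3, w6}; ¬(¬q ∨ ¬p) there: w3:T, w6:T. ✓
w3: successors {w5}; ¬(¬q ∨ ¬p) there: w5:T. ✓
w5: successors {w6}; ¬(¬q ∨ ¬p) there: w6:T. ✓
w6: successors {w7}; ¬(¬q ∨ ¬p) there: w7:T. ✓
w7: successors {w0}; ¬(¬q ∨ ¬p) there: w0:F. ✗
Satisfying worlds: {w0, w2, w3, w5, w6}.

5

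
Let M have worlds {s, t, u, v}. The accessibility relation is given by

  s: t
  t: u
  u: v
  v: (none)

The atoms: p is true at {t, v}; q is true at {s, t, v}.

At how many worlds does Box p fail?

1

s: successors {t}; p there: t:T. ✓
t: successors {u}; p there: u:F. ✗
u: successors {v}; p there: v:T. ✓
v: no successors, so Box p holds vacuously. ✓
Satisfying worlds: {s, u, v}.
So Box p fails at the other 1 world.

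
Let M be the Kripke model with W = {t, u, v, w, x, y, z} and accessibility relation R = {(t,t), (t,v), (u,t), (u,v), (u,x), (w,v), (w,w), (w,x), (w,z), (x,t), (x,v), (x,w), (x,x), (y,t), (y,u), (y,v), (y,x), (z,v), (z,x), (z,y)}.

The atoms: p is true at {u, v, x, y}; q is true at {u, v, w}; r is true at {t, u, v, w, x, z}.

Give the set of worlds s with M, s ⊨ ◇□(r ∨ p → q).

{t, u, w, x, y, z}

t: successors {t, v}; □(r ∨ p → q) there: t:F, v:T. ✓
u: successors {t, v, x}; □(r ∨ p → q) there: t:F, v:T, x:F. ✓
v: no successors, so ◇□(r ∨ p → q) fails. ✗
w: successors {v, w, x, z}; □(r ∨ p → q) there: v:T, w:F, x:F, z:F. ✓
x: successors {t, v, w, x}; □(r ∨ p → q) there: t:F, v:T, w:F, x:F. ✓
y: successors {t, u, v, x}; □(r ∨ p → q) there: t:F, u:F, v:T, x:F. ✓
z: successors {v, x, y}; □(r ∨ p → q) there: v:T, x:F, y:F. ✓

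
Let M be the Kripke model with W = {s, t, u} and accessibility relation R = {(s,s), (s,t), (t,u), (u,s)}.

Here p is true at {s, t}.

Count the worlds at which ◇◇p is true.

3

s: successors {s, t}; ◇p there: s:T, t:F. ✓
t: successors {u}; ◇p there: u:T. ✓
u: successors {s}; ◇p there: s:T. ✓
Satisfying worlds: {s, t, u}.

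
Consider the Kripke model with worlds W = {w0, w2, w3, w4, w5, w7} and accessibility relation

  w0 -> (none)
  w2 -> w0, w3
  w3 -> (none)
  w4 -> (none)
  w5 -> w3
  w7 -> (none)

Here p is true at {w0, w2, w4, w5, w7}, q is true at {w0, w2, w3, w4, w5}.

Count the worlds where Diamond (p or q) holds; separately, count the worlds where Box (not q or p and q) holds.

2 and 4

For Diamond (p or q):
w0: no successors, so Diamond (p or q) fails. ✗
w2: successors {w0, w3}; p or q there: w0:T, w3:T. ✓
w3: no successors, so Diamond (p or q) fails. ✗
w4: no successors, so Diamond (p or q) fails. ✗
w5: successors {w3}; p or q there: w3:T. ✓
w7: no successors, so Diamond (p or q) fails. ✗
— 2 worlds.
For Box (not q or p and q):
w0: no successors, so Box (not q or p and q) holds vacuously. ✓
w2: successors {w0, w3}; not q or p and q there: w0:T, w3:F. ✗
w3: no successors, so Box (not q or p and q) holds vacuously. ✓
w4: no successors, so Box (not q or p and q) holds vacuously. ✓
w5: successors {w3}; not q or p and q there: w3:F. ✗
w7: no successors, so Box (not q or p and q) holds vacuously. ✓
— 4 worlds.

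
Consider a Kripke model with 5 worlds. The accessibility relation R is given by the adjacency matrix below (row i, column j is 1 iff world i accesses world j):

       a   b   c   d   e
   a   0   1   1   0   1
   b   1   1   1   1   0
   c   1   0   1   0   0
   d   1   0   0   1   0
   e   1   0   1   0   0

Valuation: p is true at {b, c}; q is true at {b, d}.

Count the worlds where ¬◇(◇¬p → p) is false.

4

a: ◇(◇¬p → p) is T. ✗
b: ◇(◇¬p → p) is T. ✗
c: ◇(◇¬p → p) is T. ✗
d: ◇(◇¬p → p) is F. ✓
e: ◇(◇¬p → p) is T. ✗
Satisfying worlds: {d}.
So ¬◇(◇¬p → p) fails at the other 4 worlds.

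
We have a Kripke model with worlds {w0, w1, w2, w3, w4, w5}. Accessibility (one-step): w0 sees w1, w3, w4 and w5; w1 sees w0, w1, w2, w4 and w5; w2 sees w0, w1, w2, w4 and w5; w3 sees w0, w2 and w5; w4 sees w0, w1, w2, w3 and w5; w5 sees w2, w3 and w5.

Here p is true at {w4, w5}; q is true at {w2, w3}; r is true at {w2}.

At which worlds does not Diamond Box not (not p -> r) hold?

w0: Diamond Box not (not p -> r) is F. ✓
w1: Diamond Box not (not p -> r) is F. ✓
w2: Diamond Box not (not p -> r) is F. ✓
w3: Diamond Box not (not p -> r) is F. ✓
w4: Diamond Box not (not p -> r) is F. ✓
w5: Diamond Box not (not p -> r) is F. ✓

{w0, w1, w2, w3, w4, w5}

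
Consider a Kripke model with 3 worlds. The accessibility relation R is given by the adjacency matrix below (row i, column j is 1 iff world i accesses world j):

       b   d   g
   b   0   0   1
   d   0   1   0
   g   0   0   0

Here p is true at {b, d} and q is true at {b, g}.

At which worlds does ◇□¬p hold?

{b}

b: successors {g}; □¬p there: g:T. ✓
d: successors {d}; □¬p there: d:F. ✗
g: no successors, so ◇□¬p fails. ✗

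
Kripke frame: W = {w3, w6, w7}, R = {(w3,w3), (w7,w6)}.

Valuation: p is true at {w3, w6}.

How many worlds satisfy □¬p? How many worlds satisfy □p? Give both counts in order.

1 and 3

For □¬p:
w3: successors {w3}; ¬p there: w3:F. ✗
w6: no successors, so □¬p holds vacuously. ✓
w7: successors {w6}; ¬p there: w6:F. ✗
— 1 world.
For □p:
w3: successors {w3}; p there: w3:T. ✓
w6: no successors, so □p holds vacuously. ✓
w7: successors {w6}; p there: w6:T. ✓
— 3 worlds.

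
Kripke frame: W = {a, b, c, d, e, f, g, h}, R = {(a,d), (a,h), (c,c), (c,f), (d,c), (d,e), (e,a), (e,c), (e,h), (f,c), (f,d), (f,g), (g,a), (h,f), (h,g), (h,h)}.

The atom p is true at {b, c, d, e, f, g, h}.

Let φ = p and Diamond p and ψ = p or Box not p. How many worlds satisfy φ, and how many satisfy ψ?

For p and Diamond p:
a: p is F, Diamond p is T. ✗
b: p is T, Diamond p is F. ✗
c: p is T, Diamond p is T. ✓
d: p is T, Diamond p is T. ✓
e: p is T, Diamond p is T. ✓
f: p is T, Diamond p is T. ✓
g: p is T, Diamond p is F. ✗
h: p is T, Diamond p is T. ✓
— 5 worlds.
For p or Box not p:
a: p is F, Box not p is F. ✗
b: p is T, Box not p is T. ✓
c: p is T, Box not p is F. ✓
d: p is T, Box not p is F. ✓
e: p is T, Box not p is F. ✓
f: p is T, Box not p is F. ✓
g: p is T, Box not p is T. ✓
h: p is T, Box not p is F. ✓
— 7 worlds.

5 and 7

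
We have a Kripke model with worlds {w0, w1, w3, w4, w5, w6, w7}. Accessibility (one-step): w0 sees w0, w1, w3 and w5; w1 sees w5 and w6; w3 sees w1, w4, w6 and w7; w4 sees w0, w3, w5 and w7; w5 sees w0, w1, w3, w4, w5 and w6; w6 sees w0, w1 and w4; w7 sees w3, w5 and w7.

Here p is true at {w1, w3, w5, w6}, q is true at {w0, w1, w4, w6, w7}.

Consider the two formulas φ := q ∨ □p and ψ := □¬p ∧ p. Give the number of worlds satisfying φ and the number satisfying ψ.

For q ∨ □p:
w0: q is T, □p is F. ✓
w1: q is T, □p is T. ✓
w3: q is F, □p is F. ✗
w4: q is T, □p is F. ✓
w5: q is F, □p is F. ✗
w6: q is T, □p is F. ✓
w7: q is T, □p is F. ✓
— 5 worlds.
For □¬p ∧ p:
w0: □¬p is F, p is F. ✗
w1: □¬p is F, p is T. ✗
w3: □¬p is F, p is T. ✗
w4: □¬p is F, p is F. ✗
w5: □¬p is F, p is T. ✗
w6: □¬p is F, p is T. ✗
w7: □¬p is F, p is F. ✗
— 0 worlds.

5 and 0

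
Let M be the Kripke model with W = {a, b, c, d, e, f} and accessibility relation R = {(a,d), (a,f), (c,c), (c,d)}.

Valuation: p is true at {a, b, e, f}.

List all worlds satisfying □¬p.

a: successors {d, f}; ¬p there: d:T, f:F. ✗
b: no successors, so □¬p holds vacuously. ✓
c: successors {c, d}; ¬p there: c:T, d:T. ✓
d: no successors, so □¬p holds vacuously. ✓
e: no successors, so □¬p holds vacuously. ✓
f: no successors, so □¬p holds vacuously. ✓

{b, c, d, e, f}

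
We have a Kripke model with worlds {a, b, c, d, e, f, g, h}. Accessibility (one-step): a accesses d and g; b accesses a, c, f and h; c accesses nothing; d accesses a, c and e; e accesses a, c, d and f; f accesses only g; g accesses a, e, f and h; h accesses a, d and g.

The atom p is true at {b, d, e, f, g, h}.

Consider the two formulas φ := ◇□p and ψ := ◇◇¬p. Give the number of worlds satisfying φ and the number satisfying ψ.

5 and 7

For ◇□p:
a: successors {d, g}; □p there: d:F, g:F. ✗
b: successors {a, c, f, h}; □p there: a:T, c:T, f:T, h:F. ✓
c: no successors, so ◇□p fails. ✗
d: successors {a, c, e}; □p there: a:T, c:T, e:F. ✓
e: successors {a, c, d, f}; □p there: a:T, c:T, d:F, f:T. ✓
f: successors {g}; □p there: g:F. ✗
g: successors {a, e, f, h}; □p there: a:T, e:F, f:T, h:F. ✓
h: successors {a, d, g}; □p there: a:T, d:F, g:F. ✓
— 5 worlds.
For ◇◇¬p:
a: successors {d, g}; ◇¬p there: d:T, g:T. ✓
b: successors {a, c, f, h}; ◇¬p there: a:F, c:F, f:F, h:T. ✓
c: no successors, so ◇◇¬p fails. ✗
d: successors {a, c, e}; ◇¬p there: a:F, c:F, e:T. ✓
e: successors {a, c, d, f}; ◇¬p there: a:F, c:F, d:T, f:F. ✓
f: successors {g}; ◇¬p there: g:T. ✓
g: successors {a, e, f, h}; ◇¬p there: a:F, e:T, f:F, h:T. ✓
h: successors {a, d, g}; ◇¬p there: a:F, d:T, g:T. ✓
— 7 worlds.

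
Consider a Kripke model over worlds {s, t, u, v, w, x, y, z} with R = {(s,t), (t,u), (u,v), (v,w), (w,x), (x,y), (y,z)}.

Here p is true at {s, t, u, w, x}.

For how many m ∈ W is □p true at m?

s: successors {t}; p there: t:T. ✓
t: successors {u}; p there: u:T. ✓
u: successors {v}; p there: v:F. ✗
v: successors {w}; p there: w:T. ✓
w: successors {x}; p there: x:T. ✓
x: successors {y}; p there: y:F. ✗
y: successors {z}; p there: z:F. ✗
z: no successors, so □p holds vacuously. ✓
Satisfying worlds: {s, t, v, w, z}.

5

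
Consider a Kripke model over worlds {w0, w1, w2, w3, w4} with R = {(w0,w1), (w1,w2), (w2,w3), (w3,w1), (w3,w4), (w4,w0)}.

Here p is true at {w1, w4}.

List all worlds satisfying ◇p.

{w0, w3}

w0: successors {w1}; p there: w1:T. ✓
w1: successors {w2}; p there: w2:F. ✗
w2: successors {w3}; p there: w3:F. ✗
w3: successors {w1, w4}; p there: w1:T, w4:T. ✓
w4: successors {w0}; p there: w0:F. ✗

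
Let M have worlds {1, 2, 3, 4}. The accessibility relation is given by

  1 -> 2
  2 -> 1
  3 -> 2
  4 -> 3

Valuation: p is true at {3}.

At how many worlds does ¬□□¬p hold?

0

1: □□¬p is T. ✗
2: □□¬p is T. ✗
3: □□¬p is T. ✗
4: □□¬p is T. ✗
Satisfying worlds: ∅.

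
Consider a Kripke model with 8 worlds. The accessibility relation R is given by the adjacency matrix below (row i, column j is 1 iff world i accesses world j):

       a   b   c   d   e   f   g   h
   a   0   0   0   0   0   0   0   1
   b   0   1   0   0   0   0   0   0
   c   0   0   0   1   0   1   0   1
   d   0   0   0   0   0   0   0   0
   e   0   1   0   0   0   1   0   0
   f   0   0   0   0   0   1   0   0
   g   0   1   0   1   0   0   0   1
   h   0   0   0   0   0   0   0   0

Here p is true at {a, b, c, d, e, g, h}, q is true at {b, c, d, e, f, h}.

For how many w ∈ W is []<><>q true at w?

5

a: successors {h}; <><>q there: h:F. ✗
b: successors {b}; <><>q there: b:T. ✓
c: successors {d, f, h}; <><>q there: d:F, f:T, h:F. ✗
d: no successors, so []<><>q holds vacuously. ✓
e: successors {b, f}; <><>q there: b:T, f:T. ✓
f: successors {f}; <><>q there: f:T. ✓
g: successors {b, d, h}; <><>q there: b:T, d:F, h:F. ✗
h: no successors, so []<><>q holds vacuously. ✓
Satisfying worlds: {b, d, e, f, h}.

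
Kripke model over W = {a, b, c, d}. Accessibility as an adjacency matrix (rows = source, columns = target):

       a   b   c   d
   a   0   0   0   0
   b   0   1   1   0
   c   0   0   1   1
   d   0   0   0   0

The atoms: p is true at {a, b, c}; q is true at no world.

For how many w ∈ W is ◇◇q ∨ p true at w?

a: ◇◇q is F, p is T. ✓
b: ◇◇q is F, p is T. ✓
c: ◇◇q is F, p is T. ✓
d: ◇◇q is F, p is F. ✗
Satisfying worlds: {a, b, c}.

3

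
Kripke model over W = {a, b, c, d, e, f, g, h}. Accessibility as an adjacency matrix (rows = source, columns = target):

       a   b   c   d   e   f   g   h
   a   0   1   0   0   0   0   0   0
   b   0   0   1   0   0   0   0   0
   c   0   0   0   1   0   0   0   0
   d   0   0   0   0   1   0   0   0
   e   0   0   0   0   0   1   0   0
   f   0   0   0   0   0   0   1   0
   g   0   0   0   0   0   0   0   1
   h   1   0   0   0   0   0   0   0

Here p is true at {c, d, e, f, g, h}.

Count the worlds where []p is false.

2

a: successors {b}; p there: b:F. ✗
b: successors {c}; p there: c:T. ✓
c: successors {d}; p there: d:T. ✓
d: successors {e}; p there: e:T. ✓
e: successors {f}; p there: f:T. ✓
f: successors {g}; p there: g:T. ✓
g: successors {h}; p there: h:T. ✓
h: successors {a}; p there: a:F. ✗
Satisfying worlds: {b, c, d, e, f, g}.
So []p fails at the other 2 worlds.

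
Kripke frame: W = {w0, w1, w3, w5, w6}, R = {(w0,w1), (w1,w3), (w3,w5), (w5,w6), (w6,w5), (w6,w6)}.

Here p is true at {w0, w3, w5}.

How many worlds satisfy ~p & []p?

w0: ~p is F, []p is F. ✗
w1: ~p is T, []p is T. ✓
w3: ~p is F, []p is T. ✗
w5: ~p is F, []p is F. ✗
w6: ~p is T, []p is F. ✗
Satisfying worlds: {w1}.

1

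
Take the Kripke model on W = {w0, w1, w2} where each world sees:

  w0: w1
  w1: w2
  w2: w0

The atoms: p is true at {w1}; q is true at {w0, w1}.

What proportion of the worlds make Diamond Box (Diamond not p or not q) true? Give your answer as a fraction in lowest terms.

2/3

w0: successors {w1}; Box (Diamond not p or not q) there: w1:T. ✓
w1: successors {w2}; Box (Diamond not p or not q) there: w2:F. ✗
w2: successors {w0}; Box (Diamond not p or not q) there: w0:T. ✓
That's 2 of 3 worlds, so 2/3.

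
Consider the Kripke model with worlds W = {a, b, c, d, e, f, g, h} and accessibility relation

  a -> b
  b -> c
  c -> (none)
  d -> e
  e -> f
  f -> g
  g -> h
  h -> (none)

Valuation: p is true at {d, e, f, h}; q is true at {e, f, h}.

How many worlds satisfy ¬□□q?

a: □□q is F. ✓
b: □□q is T. ✗
c: □□q is T. ✗
d: □□q is T. ✗
e: □□q is F. ✓
f: □□q is T. ✗
g: □□q is T. ✗
h: □□q is T. ✗
Satisfying worlds: {a, e}.

2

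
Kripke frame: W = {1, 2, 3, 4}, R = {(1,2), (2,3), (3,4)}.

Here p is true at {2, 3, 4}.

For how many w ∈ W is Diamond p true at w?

3

1: successors {2}; p there: 2:T. ✓
2: successors {3}; p there: 3:T. ✓
3: successors {4}; p there: 4:T. ✓
4: no successors, so Diamond p fails. ✗
Satisfying worlds: {1, 2, 3}.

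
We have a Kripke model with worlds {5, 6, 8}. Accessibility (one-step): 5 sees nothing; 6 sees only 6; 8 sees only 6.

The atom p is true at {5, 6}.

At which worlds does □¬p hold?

5: no successors, so □¬p holds vacuously. ✓
6: successors {6}; ¬p there: 6:F. ✗
8: successors {6}; ¬p there: 6:F. ✗

{5}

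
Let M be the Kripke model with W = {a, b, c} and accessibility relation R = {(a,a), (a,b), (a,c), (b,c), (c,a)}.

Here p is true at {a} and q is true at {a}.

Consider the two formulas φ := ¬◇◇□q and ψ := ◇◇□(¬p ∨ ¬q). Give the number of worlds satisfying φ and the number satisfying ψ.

For ¬◇◇□q:
a: ◇◇□q is T. ✗
b: ◇◇□q is F. ✓
c: ◇◇□q is T. ✗
— 1 world.
For ◇◇□(¬p ∨ ¬q):
a: successors {a, b, c}; ◇□(¬p ∨ ¬q) there: a:T, b:F, c:F. ✓
b: successors {c}; ◇□(¬p ∨ ¬q) there: c:F. ✗
c: successors {a}; ◇□(¬p ∨ ¬q) there: a:T. ✓
— 2 worlds.

1 and 2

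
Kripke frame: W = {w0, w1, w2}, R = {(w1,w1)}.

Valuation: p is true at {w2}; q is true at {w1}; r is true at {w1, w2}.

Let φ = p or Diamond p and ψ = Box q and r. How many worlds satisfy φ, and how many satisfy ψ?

1 and 2

For p or Diamond p:
w0: p is F, Diamond p is F. ✗
w1: p is F, Diamond p is F. ✗
w2: p is T, Diamond p is F. ✓
— 1 world.
For Box q and r:
w0: Box q is T, r is F. ✗
w1: Box q is T, r is T. ✓
w2: Box q is T, r is T. ✓
— 2 worlds.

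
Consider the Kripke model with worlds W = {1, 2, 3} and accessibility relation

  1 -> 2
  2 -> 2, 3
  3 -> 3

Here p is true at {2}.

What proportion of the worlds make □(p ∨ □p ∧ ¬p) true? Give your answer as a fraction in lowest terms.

1: successors {2}; p ∨ □p ∧ ¬p there: 2:T. ✓
2: successors {2, 3}; p ∨ □p ∧ ¬p there: 2:T, 3:F. ✗
3: successors {3}; p ∨ □p ∧ ¬p there: 3:F. ✗
That's 1 of 3 worlds, so 1/3.

1/3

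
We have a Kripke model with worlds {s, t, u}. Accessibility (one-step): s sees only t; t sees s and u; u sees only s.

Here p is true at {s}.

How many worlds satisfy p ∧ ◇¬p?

s: p is T, ◇¬p is T. ✓
t: p is F, ◇¬p is T. ✗
u: p is F, ◇¬p is F. ✗
Satisfying worlds: {s}.

1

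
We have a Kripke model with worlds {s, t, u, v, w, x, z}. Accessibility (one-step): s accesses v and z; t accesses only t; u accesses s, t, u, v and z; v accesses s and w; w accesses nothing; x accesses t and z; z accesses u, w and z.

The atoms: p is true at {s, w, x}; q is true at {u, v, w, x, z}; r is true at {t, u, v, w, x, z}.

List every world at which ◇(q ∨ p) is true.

s: successors {v, z}; q ∨ p there: v:T, z:T. ✓
t: successors {t}; q ∨ p there: t:F. ✗
u: successors {s, t, u, v, z}; q ∨ p there: s:T, t:F, u:T, v:T, z:T. ✓
v: successors {s, w}; q ∨ p there: s:T, w:T. ✓
w: no successors, so ◇(q ∨ p) fails. ✗
x: successors {t, z}; q ∨ p there: t:F, z:T. ✓
z: successors {u, w, z}; q ∨ p there: u:T, w:T, z:T. ✓

{s, u, v, x, z}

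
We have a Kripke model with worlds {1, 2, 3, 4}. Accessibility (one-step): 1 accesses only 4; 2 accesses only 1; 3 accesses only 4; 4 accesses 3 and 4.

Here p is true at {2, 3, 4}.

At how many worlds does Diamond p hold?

1: successors {4}; p there: 4:T. ✓
2: successors {1}; p there: 1:F. ✗
3: successors {4}; p there: 4:T. ✓
4: successors {3, 4}; p there: 3:T, 4:T. ✓
Satisfying worlds: {1, 3, 4}.

3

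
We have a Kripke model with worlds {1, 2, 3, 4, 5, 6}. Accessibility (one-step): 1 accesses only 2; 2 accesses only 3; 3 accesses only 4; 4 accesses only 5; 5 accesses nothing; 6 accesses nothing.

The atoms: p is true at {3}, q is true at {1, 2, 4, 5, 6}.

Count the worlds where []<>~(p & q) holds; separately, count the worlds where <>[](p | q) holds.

5 and 4

For []<>~(p & q):
1: successors {2}; <>~(p & q) there: 2:T. ✓
2: successors {3}; <>~(p & q) there: 3:T. ✓
3: successors {4}; <>~(p & q) there: 4:T. ✓
4: successors {5}; <>~(p & q) there: 5:F. ✗
5: no successors, so []<>~(p & q) holds vacuously. ✓
6: no successors, so []<>~(p & q) holds vacuously. ✓
— 5 worlds.
For <>[](p | q):
1: successors {2}; [](p | q) there: 2:T. ✓
2: successors {3}; [](p | q) there: 3:T. ✓
3: successors {4}; [](p | q) there: 4:T. ✓
4: successors {5}; [](p | q) there: 5:T. ✓
5: no successors, so <>[](p | q) fails. ✗
6: no successors, so <>[](p | q) fails. ✗
— 4 worlds.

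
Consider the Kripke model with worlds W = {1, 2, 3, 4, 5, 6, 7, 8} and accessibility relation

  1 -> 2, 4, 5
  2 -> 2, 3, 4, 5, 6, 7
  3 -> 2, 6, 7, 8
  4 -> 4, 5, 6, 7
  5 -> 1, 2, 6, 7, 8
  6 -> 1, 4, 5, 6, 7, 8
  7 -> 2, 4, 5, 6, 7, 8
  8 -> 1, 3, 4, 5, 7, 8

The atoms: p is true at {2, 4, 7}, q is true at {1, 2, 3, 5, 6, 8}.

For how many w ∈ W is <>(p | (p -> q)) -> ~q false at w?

6

1: <>(p | (p -> q)) is T, ~q is F. ✗
2: <>(p | (p -> q)) is T, ~q is F. ✗
3: <>(p | (p -> q)) is T, ~q is F. ✗
4: <>(p | (p -> q)) is T, ~q is T. ✓
5: <>(p | (p -> q)) is T, ~q is F. ✗
6: <>(p | (p -> q)) is T, ~q is F. ✗
7: <>(p | (p -> q)) is T, ~q is T. ✓
8: <>(p | (p -> q)) is T, ~q is F. ✗
Satisfying worlds: {4, 7}.
So <>(p | (p -> q)) -> ~q fails at the other 6 worlds.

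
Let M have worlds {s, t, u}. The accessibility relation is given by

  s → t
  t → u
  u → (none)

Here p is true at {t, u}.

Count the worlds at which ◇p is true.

s: successors {t}; p there: t:T. ✓
t: successors {u}; p there: u:T. ✓
u: no successors, so ◇p fails. ✗
Satisfying worlds: {s, t}.

2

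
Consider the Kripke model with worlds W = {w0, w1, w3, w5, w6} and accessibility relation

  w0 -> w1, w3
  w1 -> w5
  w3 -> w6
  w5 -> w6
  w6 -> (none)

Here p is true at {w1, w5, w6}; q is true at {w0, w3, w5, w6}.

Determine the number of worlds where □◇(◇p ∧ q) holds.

w0: successors {w1, w3}; ◇(◇p ∧ q) there: w1:T, w3:F. ✗
w1: successors {w5}; ◇(◇p ∧ q) there: w5:F. ✗
w3: successors {w6}; ◇(◇p ∧ q) there: w6:F. ✗
w5: successors {w6}; ◇(◇p ∧ q) there: w6:F. ✗
w6: no successors, so □◇(◇p ∧ q) holds vacuously. ✓
Satisfying worlds: {w6}.

1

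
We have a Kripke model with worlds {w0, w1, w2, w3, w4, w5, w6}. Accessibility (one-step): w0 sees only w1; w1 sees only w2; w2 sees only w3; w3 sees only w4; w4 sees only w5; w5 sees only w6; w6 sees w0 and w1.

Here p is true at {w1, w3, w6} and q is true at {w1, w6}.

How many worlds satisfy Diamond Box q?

w0: successors {w1}; Box q there: w1:F. ✗
w1: successors {w2}; Box q there: w2:F. ✗
w2: successors {w3}; Box q there: w3:F. ✗
w3: successors {w4}; Box q there: w4:F. ✗
w4: successors {w5}; Box q there: w5:T. ✓
w5: successors {w6}; Box q there: w6:F. ✗
w6: successors {w0, w1}; Box q there: w0:T, w1:F. ✓
Satisfying worlds: {w4, w6}.

2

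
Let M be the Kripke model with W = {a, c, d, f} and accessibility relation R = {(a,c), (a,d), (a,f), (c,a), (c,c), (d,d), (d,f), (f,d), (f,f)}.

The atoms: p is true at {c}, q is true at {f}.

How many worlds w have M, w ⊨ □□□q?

0

a: successors {c, d, f}; □□q there: c:F, d:F, f:F. ✗
c: successors {a, c}; □□q there: a:F, c:F. ✗
d: successors {d, f}; □□q there: d:F, f:F. ✗
f: successors {d, f}; □□q there: d:F, f:F. ✗
Satisfying worlds: ∅.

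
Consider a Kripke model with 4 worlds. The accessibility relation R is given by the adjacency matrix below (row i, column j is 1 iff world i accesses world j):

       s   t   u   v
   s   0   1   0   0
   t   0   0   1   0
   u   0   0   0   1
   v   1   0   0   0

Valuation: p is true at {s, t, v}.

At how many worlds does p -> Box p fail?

s: p is T, Box p is T. ✓
t: p is T, Box p is F. ✗
u: p is F, Box p is T. ✓
v: p is T, Box p is T. ✓
Satisfying worlds: {s, u, v}.
So p -> Box p fails at the other 1 world.

1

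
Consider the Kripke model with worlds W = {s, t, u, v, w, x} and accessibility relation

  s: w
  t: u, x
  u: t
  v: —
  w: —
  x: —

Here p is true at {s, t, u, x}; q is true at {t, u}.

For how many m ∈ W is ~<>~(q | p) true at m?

5

s: <>~(q | p) is T. ✗
t: <>~(q | p) is F. ✓
u: <>~(q | p) is F. ✓
v: <>~(q | p) is F. ✓
w: <>~(q | p) is F. ✓
x: <>~(q | p) is F. ✓
Satisfying worlds: {t, u, v, w, x}.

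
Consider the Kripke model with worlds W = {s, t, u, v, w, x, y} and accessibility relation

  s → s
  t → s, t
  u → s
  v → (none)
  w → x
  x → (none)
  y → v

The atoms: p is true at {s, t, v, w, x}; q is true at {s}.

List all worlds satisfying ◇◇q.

s: successors {s}; ◇q there: s:T. ✓
t: successors {s, t}; ◇q there: s:T, t:T. ✓
u: successors {s}; ◇q there: s:T. ✓
v: no successors, so ◇◇q fails. ✗
w: successors {x}; ◇q there: x:F. ✗
x: no successors, so ◇◇q fails. ✗
y: successors {v}; ◇q there: v:F. ✗

{s, t, u}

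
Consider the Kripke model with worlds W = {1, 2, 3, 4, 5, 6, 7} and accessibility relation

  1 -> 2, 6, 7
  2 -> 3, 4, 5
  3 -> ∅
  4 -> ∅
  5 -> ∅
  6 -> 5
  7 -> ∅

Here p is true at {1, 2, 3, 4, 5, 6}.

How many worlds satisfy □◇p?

4

1: successors {2, 6, 7}; ◇p there: 2:T, 6:T, 7:F. ✗
2: successors {3, 4, 5}; ◇p there: 3:F, 4:F, 5:F. ✗
3: no successors, so □◇p holds vacuously. ✓
4: no successors, so □◇p holds vacuously. ✓
5: no successors, so □◇p holds vacuously. ✓
6: successors {5}; ◇p there: 5:F. ✗
7: no successors, so □◇p holds vacuously. ✓
Satisfying worlds: {3, 4, 5, 7}.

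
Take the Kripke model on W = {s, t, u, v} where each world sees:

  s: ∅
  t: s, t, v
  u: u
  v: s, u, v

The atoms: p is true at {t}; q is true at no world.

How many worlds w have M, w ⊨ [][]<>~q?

s: no successors, so [][]<>~q holds vacuously. ✓
t: successors {s, t, v}; []<>~q there: s:T, t:F, v:F. ✗
u: successors {u}; []<>~q there: u:T. ✓
v: successors {s, u, v}; []<>~q there: s:T, u:T, v:F. ✗
Satisfying worlds: {s, u}.

2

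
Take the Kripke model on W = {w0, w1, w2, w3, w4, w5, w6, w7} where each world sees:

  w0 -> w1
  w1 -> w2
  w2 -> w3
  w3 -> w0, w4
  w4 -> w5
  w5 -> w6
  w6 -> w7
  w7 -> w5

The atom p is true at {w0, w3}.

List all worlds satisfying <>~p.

w0: successors {w1}; ~p there: w1:T. ✓
w1: successors {w2}; ~p there: w2:T. ✓
w2: successors {w3}; ~p there: w3:F. ✗
w3: successors {w0, w4}; ~p there: w0:F, w4:T. ✓
w4: successors {w5}; ~p there: w5:T. ✓
w5: successors {w6}; ~p there: w6:T. ✓
w6: successors {w7}; ~p there: w7:T. ✓
w7: successors {w5}; ~p there: w5:T. ✓

{w0, w1, w3, w4, w5, w6, w7}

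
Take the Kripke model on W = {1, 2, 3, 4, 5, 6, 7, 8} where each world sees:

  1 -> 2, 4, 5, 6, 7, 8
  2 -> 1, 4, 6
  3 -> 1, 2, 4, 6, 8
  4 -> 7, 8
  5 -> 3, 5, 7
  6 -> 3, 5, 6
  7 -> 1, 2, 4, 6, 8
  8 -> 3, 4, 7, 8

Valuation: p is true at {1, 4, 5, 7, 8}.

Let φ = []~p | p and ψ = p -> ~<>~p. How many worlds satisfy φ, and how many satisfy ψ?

5 and 4

For []~p | p:
1: []~p is F, p is T. ✓
2: []~p is F, p is F. ✗
3: []~p is F, p is F. ✗
4: []~p is F, p is T. ✓
5: []~p is F, p is T. ✓
6: []~p is F, p is F. ✗
7: []~p is F, p is T. ✓
8: []~p is F, p is T. ✓
— 5 worlds.
For p -> ~<>~p:
1: p is T, ~<>~p is F. ✗
2: p is F, ~<>~p is F. ✓
3: p is F, ~<>~p is F. ✓
4: p is T, ~<>~p is T. ✓
5: p is T, ~<>~p is F. ✗
6: p is F, ~<>~p is F. ✓
7: p is T, ~<>~p is F. ✗
8: p is T, ~<>~p is F. ✗
— 4 worlds.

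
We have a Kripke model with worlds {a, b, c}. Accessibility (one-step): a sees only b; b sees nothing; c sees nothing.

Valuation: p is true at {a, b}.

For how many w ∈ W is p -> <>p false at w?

1

a: p is T, <>p is T. ✓
b: p is T, <>p is F. ✗
c: p is F, <>p is F. ✓
Satisfying worlds: {a, c}.
So p -> <>p fails at the other 1 world.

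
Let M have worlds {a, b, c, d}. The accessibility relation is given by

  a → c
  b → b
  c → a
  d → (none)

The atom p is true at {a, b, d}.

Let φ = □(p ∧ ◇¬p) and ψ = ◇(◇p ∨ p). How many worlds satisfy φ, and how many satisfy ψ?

For □(p ∧ ◇¬p):
a: successors {c}; p ∧ ◇¬p there: c:F. ✗
b: successors {b}; p ∧ ◇¬p there: b:F. ✗
c: successors {a}; p ∧ ◇¬p there: a:T. ✓
d: no successors, so □(p ∧ ◇¬p) holds vacuously. ✓
— 2 worlds.
For ◇(◇p ∨ p):
a: successors {c}; ◇p ∨ p there: c:T. ✓
b: successors {b}; ◇p ∨ p there: b:T. ✓
c: successors {a}; ◇p ∨ p there: a:T. ✓
d: no successors, so ◇(◇p ∨ p) fails. ✗
— 3 worlds.

2 and 3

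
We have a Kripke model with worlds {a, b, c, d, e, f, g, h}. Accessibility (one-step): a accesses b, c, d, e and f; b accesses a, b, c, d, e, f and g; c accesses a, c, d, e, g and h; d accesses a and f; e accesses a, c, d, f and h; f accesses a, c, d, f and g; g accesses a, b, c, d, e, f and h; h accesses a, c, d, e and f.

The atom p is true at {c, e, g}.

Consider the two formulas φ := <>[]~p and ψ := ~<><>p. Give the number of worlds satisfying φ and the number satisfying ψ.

7 and 0

For <>[]~p:
a: successors {b, c, d, e, f}; []~p there: b:F, c:F, d:T, e:F, f:F. ✓
b: successors {a, b, c, d, e, f, g}; []~p there: a:F, b:F, c:F, d:T, e:F, f:F, g:F. ✓
c: successors {a, c, d, e, g, h}; []~p there: a:F, c:F, d:T, e:F, g:F, h:F. ✓
d: successors {a, f}; []~p there: a:F, f:F. ✗
e: successors {a, c, d, f, h}; []~p there: a:F, c:F, d:T, f:F, h:F. ✓
f: successors {a, c, d, f, g}; []~p there: a:F, c:F, d:T, f:F, g:F. ✓
g: successors {a, b, c, d, e, f, h}; []~p there: a:F, b:F, c:F, d:T, e:F, f:F, h:F. ✓
h: successors {a, c, d, e, f}; []~p there: a:F, c:F, d:T, e:F, f:F. ✓
— 7 worlds.
For ~<><>p:
a: <><>p is T. ✗
b: <><>p is T. ✗
c: <><>p is T. ✗
d: <><>p is T. ✗
e: <><>p is T. ✗
f: <><>p is T. ✗
g: <><>p is T. ✗
h: <><>p is T. ✗
— 0 worlds.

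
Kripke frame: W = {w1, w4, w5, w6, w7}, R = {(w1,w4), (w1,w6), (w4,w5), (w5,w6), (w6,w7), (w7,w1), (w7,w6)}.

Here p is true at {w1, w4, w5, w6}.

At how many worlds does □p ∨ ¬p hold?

4

w1: □p is T, ¬p is F. ✓
w4: □p is T, ¬p is F. ✓
w5: □p is T, ¬p is F. ✓
w6: □p is F, ¬p is F. ✗
w7: □p is T, ¬p is T. ✓
Satisfying worlds: {w1, w4, w5, w7}.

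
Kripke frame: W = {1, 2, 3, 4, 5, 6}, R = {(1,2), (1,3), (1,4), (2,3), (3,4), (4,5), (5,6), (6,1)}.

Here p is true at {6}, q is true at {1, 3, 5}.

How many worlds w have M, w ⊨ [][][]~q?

1

1: successors {2, 3, 4}; [][]~q there: 2:T, 3:F, 4:T. ✗
2: successors {3}; [][]~q there: 3:F. ✗
3: successors {4}; [][]~q there: 4:T. ✓
4: successors {5}; [][]~q there: 5:F. ✗
5: successors {6}; [][]~q there: 6:F. ✗
6: successors {1}; [][]~q there: 1:F. ✗
Satisfying worlds: {3}.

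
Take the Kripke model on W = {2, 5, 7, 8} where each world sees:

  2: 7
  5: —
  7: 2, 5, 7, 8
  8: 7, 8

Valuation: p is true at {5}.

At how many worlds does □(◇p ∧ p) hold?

2: successors {7}; ◇p ∧ p there: 7:F. ✗
5: no successors, so □(◇p ∧ p) holds vacuously. ✓
7: successors {2, 5, 7, 8}; ◇p ∧ p there: 2:F, 5:F, 7:F, 8:F. ✗
8: successors {7, 8}; ◇p ∧ p there: 7:F, 8:F. ✗
Satisfying worlds: {5}.

1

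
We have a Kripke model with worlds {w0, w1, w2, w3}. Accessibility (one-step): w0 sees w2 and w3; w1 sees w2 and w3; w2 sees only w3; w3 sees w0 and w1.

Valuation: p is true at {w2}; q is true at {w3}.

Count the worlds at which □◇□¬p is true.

1

w0: successors {w2, w3}; ◇□¬p there: w2:T, w3:F. ✗
w1: successors {w2, w3}; ◇□¬p there: w2:T, w3:F. ✗
w2: successors {w3}; ◇□¬p there: w3:F. ✗
w3: successors {w0, w1}; ◇□¬p there: w0:T, w1:T. ✓
Satisfying worlds: {w3}.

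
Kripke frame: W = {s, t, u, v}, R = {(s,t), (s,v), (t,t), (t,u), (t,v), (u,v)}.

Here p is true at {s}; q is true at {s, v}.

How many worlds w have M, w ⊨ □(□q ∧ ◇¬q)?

s: successors {t, v}; □q ∧ ◇¬q there: t:F, v:F. ✗
t: successors {t, u, v}; □q ∧ ◇¬q there: t:F, u:F, v:F. ✗
u: successors {v}; □q ∧ ◇¬q there: v:F. ✗
v: no successors, so □(□q ∧ ◇¬q) holds vacuously. ✓
Satisfying worlds: {v}.

1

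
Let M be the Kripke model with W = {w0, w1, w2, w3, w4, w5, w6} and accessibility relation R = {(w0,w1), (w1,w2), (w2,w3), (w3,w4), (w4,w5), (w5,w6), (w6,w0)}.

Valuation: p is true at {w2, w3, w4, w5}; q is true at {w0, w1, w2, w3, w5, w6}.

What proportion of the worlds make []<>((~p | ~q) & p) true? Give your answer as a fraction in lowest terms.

1/7

w0: successors {w1}; <>((~p | ~q) & p) there: w1:F. ✗
w1: successors {w2}; <>((~p | ~q) & p) there: w2:F. ✗
w2: successors {w3}; <>((~p | ~q) & p) there: w3:T. ✓
w3: successors {w4}; <>((~p | ~q) & p) there: w4:F. ✗
w4: successors {w5}; <>((~p | ~q) & p) there: w5:F. ✗
w5: successors {w6}; <>((~p | ~q) & p) there: w6:F. ✗
w6: successors {w0}; <>((~p | ~q) & p) there: w0:F. ✗
That's 1 of 7 worlds, so 1/7.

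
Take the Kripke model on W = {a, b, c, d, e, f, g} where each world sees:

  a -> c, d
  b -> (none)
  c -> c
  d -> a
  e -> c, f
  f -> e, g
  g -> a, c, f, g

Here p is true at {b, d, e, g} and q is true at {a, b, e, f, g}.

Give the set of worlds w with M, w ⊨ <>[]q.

{a, e, g}

a: successors {c, d}; []q there: c:F, d:T. ✓
b: no successors, so <>[]q fails. ✗
c: successors {c}; []q there: c:F. ✗
d: successors {a}; []q there: a:F. ✗
e: successors {c, f}; []q there: c:F, f:T. ✓
f: successors {e, g}; []q there: e:F, g:F. ✗
g: successors {a, c, f, g}; []q there: a:F, c:F, f:T, g:F. ✓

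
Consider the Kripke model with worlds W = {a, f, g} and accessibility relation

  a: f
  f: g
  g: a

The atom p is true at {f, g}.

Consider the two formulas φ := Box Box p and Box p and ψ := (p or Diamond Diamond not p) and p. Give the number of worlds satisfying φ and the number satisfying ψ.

For Box Box p and Box p:
a: Box Box p is T, Box p is T. ✓
f: Box Box p is F, Box p is T. ✗
g: Box Box p is T, Box p is F. ✗
— 1 world.
For (p or Diamond Diamond not p) and p:
a: p or Diamond Diamond not p is F, p is F. ✗
f: p or Diamond Diamond not p is T, p is T. ✓
g: p or Diamond Diamond not p is T, p is T. ✓
— 2 worlds.

1 and 2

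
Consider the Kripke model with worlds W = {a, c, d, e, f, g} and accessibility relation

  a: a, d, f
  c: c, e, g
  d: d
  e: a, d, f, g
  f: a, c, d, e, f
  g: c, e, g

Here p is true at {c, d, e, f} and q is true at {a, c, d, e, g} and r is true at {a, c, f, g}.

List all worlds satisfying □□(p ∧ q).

{d}

a: successors {a, d, f}; □(p ∧ q) there: a:F, d:T, f:F. ✗
c: successors {c, e, g}; □(p ∧ q) there: c:F, e:F, g:F. ✗
d: successors {d}; □(p ∧ q) there: d:T. ✓
e: successors {a, d, f, g}; □(p ∧ q) there: a:F, d:T, f:F, g:F. ✗
f: successors {a, c, d, e, f}; □(p ∧ q) there: a:F, c:F, d:T, e:F, f:F. ✗
g: successors {c, e, g}; □(p ∧ q) there: c:F, e:F, g:F. ✗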